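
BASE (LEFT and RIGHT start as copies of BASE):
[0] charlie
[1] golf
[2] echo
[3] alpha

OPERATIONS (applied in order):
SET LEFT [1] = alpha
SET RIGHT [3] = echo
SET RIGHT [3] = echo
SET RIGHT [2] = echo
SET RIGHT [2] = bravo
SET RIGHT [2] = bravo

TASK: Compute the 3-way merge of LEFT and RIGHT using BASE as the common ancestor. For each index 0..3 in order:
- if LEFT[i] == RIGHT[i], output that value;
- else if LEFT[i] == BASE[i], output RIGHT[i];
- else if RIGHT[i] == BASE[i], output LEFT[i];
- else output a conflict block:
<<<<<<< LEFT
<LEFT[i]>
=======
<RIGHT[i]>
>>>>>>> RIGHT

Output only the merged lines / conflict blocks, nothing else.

Final LEFT:  [charlie, alpha, echo, alpha]
Final RIGHT: [charlie, golf, bravo, echo]
i=0: L=charlie R=charlie -> agree -> charlie
i=1: L=alpha, R=golf=BASE -> take LEFT -> alpha
i=2: L=echo=BASE, R=bravo -> take RIGHT -> bravo
i=3: L=alpha=BASE, R=echo -> take RIGHT -> echo

Answer: charlie
alpha
bravo
echo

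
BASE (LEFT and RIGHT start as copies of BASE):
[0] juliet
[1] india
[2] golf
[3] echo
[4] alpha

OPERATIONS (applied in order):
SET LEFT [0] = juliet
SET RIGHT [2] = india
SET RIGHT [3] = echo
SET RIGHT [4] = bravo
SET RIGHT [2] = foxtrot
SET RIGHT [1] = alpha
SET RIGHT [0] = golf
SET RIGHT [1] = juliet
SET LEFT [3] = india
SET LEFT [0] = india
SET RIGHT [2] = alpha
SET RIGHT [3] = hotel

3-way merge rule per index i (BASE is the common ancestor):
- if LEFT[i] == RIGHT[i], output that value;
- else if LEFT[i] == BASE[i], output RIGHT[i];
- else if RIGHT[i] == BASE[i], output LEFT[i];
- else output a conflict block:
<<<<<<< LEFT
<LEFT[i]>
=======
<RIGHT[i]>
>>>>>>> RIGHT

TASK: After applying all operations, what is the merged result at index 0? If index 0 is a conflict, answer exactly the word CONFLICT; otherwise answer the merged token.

Answer: CONFLICT

Derivation:
Final LEFT:  [india, india, golf, india, alpha]
Final RIGHT: [golf, juliet, alpha, hotel, bravo]
i=0: BASE=juliet L=india R=golf all differ -> CONFLICT
i=1: L=india=BASE, R=juliet -> take RIGHT -> juliet
i=2: L=golf=BASE, R=alpha -> take RIGHT -> alpha
i=3: BASE=echo L=india R=hotel all differ -> CONFLICT
i=4: L=alpha=BASE, R=bravo -> take RIGHT -> bravo
Index 0 -> CONFLICT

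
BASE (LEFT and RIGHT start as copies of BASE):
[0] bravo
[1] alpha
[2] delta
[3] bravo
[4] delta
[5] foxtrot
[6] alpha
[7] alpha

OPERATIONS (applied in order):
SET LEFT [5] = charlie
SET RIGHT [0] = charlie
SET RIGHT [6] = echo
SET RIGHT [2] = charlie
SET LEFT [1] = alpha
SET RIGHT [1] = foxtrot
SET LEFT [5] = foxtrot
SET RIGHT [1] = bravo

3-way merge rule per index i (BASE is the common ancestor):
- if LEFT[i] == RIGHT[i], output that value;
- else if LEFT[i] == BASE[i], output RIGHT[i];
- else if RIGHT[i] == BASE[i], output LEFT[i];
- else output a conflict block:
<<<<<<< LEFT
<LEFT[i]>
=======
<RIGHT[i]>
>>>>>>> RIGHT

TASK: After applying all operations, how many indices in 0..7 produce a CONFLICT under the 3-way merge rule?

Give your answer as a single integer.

Answer: 0

Derivation:
Final LEFT:  [bravo, alpha, delta, bravo, delta, foxtrot, alpha, alpha]
Final RIGHT: [charlie, bravo, charlie, bravo, delta, foxtrot, echo, alpha]
i=0: L=bravo=BASE, R=charlie -> take RIGHT -> charlie
i=1: L=alpha=BASE, R=bravo -> take RIGHT -> bravo
i=2: L=delta=BASE, R=charlie -> take RIGHT -> charlie
i=3: L=bravo R=bravo -> agree -> bravo
i=4: L=delta R=delta -> agree -> delta
i=5: L=foxtrot R=foxtrot -> agree -> foxtrot
i=6: L=alpha=BASE, R=echo -> take RIGHT -> echo
i=7: L=alpha R=alpha -> agree -> alpha
Conflict count: 0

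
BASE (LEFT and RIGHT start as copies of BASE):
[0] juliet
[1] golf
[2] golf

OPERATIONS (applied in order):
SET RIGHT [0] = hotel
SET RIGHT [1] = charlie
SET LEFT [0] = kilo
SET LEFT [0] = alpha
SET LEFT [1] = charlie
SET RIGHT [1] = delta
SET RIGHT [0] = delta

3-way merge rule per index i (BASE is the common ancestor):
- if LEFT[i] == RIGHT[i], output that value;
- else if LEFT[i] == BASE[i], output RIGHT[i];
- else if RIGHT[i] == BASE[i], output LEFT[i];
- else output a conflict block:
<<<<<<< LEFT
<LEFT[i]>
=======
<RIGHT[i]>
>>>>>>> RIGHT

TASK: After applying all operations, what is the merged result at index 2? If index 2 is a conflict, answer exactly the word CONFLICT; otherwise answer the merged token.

Final LEFT:  [alpha, charlie, golf]
Final RIGHT: [delta, delta, golf]
i=0: BASE=juliet L=alpha R=delta all differ -> CONFLICT
i=1: BASE=golf L=charlie R=delta all differ -> CONFLICT
i=2: L=golf R=golf -> agree -> golf
Index 2 -> golf

Answer: golf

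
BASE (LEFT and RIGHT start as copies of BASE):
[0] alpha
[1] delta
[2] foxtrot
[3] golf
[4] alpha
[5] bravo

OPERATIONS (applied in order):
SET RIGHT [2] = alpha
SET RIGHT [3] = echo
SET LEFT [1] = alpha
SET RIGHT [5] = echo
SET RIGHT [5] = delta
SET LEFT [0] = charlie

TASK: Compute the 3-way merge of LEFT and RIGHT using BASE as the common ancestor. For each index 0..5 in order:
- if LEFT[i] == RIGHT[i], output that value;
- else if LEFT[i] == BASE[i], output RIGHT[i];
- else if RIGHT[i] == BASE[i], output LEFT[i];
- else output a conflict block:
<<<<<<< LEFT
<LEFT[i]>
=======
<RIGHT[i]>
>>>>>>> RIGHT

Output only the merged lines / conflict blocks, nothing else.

Final LEFT:  [charlie, alpha, foxtrot, golf, alpha, bravo]
Final RIGHT: [alpha, delta, alpha, echo, alpha, delta]
i=0: L=charlie, R=alpha=BASE -> take LEFT -> charlie
i=1: L=alpha, R=delta=BASE -> take LEFT -> alpha
i=2: L=foxtrot=BASE, R=alpha -> take RIGHT -> alpha
i=3: L=golf=BASE, R=echo -> take RIGHT -> echo
i=4: L=alpha R=alpha -> agree -> alpha
i=5: L=bravo=BASE, R=delta -> take RIGHT -> delta

Answer: charlie
alpha
alpha
echo
alpha
delta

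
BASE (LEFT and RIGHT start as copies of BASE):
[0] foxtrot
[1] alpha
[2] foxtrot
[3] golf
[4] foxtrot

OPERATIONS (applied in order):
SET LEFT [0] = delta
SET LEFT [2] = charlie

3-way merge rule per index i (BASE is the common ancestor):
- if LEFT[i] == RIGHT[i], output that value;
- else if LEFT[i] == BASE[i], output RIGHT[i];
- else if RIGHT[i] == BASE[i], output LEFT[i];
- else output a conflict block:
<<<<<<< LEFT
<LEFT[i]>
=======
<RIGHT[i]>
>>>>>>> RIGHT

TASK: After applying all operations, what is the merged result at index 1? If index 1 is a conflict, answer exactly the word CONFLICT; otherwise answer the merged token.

Answer: alpha

Derivation:
Final LEFT:  [delta, alpha, charlie, golf, foxtrot]
Final RIGHT: [foxtrot, alpha, foxtrot, golf, foxtrot]
i=0: L=delta, R=foxtrot=BASE -> take LEFT -> delta
i=1: L=alpha R=alpha -> agree -> alpha
i=2: L=charlie, R=foxtrot=BASE -> take LEFT -> charlie
i=3: L=golf R=golf -> agree -> golf
i=4: L=foxtrot R=foxtrot -> agree -> foxtrot
Index 1 -> alpha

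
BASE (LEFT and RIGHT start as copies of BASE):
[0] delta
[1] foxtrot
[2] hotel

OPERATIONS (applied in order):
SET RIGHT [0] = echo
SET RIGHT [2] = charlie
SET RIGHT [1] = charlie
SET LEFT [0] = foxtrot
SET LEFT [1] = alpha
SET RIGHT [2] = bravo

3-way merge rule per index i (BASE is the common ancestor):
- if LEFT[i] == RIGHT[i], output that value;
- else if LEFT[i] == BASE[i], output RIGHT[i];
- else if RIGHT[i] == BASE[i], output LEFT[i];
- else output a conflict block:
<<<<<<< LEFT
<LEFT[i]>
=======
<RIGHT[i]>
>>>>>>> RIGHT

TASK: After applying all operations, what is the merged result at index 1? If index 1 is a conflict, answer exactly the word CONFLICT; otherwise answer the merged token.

Answer: CONFLICT

Derivation:
Final LEFT:  [foxtrot, alpha, hotel]
Final RIGHT: [echo, charlie, bravo]
i=0: BASE=delta L=foxtrot R=echo all differ -> CONFLICT
i=1: BASE=foxtrot L=alpha R=charlie all differ -> CONFLICT
i=2: L=hotel=BASE, R=bravo -> take RIGHT -> bravo
Index 1 -> CONFLICT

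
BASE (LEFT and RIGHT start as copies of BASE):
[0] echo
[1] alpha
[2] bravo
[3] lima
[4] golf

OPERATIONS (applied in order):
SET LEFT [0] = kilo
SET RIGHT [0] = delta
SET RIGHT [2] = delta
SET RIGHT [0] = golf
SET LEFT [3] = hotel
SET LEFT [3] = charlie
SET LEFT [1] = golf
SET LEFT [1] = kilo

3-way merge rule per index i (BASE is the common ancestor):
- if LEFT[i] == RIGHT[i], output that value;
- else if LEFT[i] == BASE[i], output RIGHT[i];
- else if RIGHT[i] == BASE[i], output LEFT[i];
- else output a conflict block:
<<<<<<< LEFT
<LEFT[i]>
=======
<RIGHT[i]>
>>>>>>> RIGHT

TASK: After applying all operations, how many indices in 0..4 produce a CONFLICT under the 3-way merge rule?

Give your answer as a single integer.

Answer: 1

Derivation:
Final LEFT:  [kilo, kilo, bravo, charlie, golf]
Final RIGHT: [golf, alpha, delta, lima, golf]
i=0: BASE=echo L=kilo R=golf all differ -> CONFLICT
i=1: L=kilo, R=alpha=BASE -> take LEFT -> kilo
i=2: L=bravo=BASE, R=delta -> take RIGHT -> delta
i=3: L=charlie, R=lima=BASE -> take LEFT -> charlie
i=4: L=golf R=golf -> agree -> golf
Conflict count: 1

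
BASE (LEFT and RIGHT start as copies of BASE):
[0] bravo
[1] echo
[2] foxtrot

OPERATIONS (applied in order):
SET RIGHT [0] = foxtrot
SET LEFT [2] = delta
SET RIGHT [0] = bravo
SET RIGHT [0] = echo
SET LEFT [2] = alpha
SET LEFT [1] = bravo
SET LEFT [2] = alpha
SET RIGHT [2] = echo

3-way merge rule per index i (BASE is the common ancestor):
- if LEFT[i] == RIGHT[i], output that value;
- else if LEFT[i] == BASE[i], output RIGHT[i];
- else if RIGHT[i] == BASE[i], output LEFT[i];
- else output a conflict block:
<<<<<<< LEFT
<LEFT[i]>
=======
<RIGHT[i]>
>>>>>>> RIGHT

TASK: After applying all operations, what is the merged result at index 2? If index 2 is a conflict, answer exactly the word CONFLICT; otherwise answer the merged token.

Answer: CONFLICT

Derivation:
Final LEFT:  [bravo, bravo, alpha]
Final RIGHT: [echo, echo, echo]
i=0: L=bravo=BASE, R=echo -> take RIGHT -> echo
i=1: L=bravo, R=echo=BASE -> take LEFT -> bravo
i=2: BASE=foxtrot L=alpha R=echo all differ -> CONFLICT
Index 2 -> CONFLICT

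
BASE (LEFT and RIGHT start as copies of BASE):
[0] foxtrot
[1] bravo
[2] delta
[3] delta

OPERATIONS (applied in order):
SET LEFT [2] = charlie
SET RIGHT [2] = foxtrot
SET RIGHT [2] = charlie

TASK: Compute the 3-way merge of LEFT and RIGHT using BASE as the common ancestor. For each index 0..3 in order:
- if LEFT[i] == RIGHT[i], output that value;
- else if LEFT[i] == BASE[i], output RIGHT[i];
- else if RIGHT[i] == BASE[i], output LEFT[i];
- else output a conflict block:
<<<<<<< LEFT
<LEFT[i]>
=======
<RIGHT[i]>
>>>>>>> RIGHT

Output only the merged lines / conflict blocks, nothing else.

Final LEFT:  [foxtrot, bravo, charlie, delta]
Final RIGHT: [foxtrot, bravo, charlie, delta]
i=0: L=foxtrot R=foxtrot -> agree -> foxtrot
i=1: L=bravo R=bravo -> agree -> bravo
i=2: L=charlie R=charlie -> agree -> charlie
i=3: L=delta R=delta -> agree -> delta

Answer: foxtrot
bravo
charlie
delta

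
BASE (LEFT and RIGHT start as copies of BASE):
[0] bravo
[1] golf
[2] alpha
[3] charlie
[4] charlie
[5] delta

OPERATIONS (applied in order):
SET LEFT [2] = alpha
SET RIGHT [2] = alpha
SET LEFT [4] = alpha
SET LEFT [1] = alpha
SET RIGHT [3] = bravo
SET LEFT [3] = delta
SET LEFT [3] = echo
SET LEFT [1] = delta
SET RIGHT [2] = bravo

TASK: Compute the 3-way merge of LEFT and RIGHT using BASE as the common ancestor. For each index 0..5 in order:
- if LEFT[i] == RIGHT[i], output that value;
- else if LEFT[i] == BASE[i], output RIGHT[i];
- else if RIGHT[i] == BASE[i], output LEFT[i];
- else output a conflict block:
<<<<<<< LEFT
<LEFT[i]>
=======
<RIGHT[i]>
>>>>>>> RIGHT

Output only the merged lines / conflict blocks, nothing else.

Final LEFT:  [bravo, delta, alpha, echo, alpha, delta]
Final RIGHT: [bravo, golf, bravo, bravo, charlie, delta]
i=0: L=bravo R=bravo -> agree -> bravo
i=1: L=delta, R=golf=BASE -> take LEFT -> delta
i=2: L=alpha=BASE, R=bravo -> take RIGHT -> bravo
i=3: BASE=charlie L=echo R=bravo all differ -> CONFLICT
i=4: L=alpha, R=charlie=BASE -> take LEFT -> alpha
i=5: L=delta R=delta -> agree -> delta

Answer: bravo
delta
bravo
<<<<<<< LEFT
echo
=======
bravo
>>>>>>> RIGHT
alpha
delta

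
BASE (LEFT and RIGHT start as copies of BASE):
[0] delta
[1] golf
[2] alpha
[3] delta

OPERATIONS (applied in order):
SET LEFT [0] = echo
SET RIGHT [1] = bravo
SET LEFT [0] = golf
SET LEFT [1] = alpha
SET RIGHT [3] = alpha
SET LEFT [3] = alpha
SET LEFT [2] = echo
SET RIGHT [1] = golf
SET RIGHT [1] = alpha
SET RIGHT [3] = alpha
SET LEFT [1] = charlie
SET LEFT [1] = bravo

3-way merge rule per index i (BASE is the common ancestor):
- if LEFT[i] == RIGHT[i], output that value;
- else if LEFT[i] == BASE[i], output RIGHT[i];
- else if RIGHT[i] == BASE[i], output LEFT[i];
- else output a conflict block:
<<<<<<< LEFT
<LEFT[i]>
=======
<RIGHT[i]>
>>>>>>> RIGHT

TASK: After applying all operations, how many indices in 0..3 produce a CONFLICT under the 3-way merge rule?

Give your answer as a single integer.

Final LEFT:  [golf, bravo, echo, alpha]
Final RIGHT: [delta, alpha, alpha, alpha]
i=0: L=golf, R=delta=BASE -> take LEFT -> golf
i=1: BASE=golf L=bravo R=alpha all differ -> CONFLICT
i=2: L=echo, R=alpha=BASE -> take LEFT -> echo
i=3: L=alpha R=alpha -> agree -> alpha
Conflict count: 1

Answer: 1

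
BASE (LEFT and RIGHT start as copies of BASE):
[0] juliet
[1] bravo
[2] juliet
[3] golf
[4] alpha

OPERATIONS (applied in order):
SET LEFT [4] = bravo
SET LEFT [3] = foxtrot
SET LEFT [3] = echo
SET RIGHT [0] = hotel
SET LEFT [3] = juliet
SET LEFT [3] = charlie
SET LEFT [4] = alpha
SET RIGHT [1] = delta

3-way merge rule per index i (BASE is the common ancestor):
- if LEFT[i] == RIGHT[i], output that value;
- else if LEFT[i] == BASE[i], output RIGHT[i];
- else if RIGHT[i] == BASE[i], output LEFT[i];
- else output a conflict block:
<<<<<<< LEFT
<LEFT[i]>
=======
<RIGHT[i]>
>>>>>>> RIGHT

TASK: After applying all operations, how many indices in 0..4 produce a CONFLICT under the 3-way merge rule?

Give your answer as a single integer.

Answer: 0

Derivation:
Final LEFT:  [juliet, bravo, juliet, charlie, alpha]
Final RIGHT: [hotel, delta, juliet, golf, alpha]
i=0: L=juliet=BASE, R=hotel -> take RIGHT -> hotel
i=1: L=bravo=BASE, R=delta -> take RIGHT -> delta
i=2: L=juliet R=juliet -> agree -> juliet
i=3: L=charlie, R=golf=BASE -> take LEFT -> charlie
i=4: L=alpha R=alpha -> agree -> alpha
Conflict count: 0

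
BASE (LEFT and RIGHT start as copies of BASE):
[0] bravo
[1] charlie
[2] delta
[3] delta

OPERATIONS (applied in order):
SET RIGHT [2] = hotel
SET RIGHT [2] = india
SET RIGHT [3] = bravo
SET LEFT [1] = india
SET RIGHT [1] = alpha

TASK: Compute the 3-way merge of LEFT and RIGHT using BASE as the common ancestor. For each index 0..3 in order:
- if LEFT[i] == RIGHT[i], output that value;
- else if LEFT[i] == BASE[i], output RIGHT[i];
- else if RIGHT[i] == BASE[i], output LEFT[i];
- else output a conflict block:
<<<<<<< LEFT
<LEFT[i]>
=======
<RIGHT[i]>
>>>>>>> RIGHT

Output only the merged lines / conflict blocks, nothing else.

Final LEFT:  [bravo, india, delta, delta]
Final RIGHT: [bravo, alpha, india, bravo]
i=0: L=bravo R=bravo -> agree -> bravo
i=1: BASE=charlie L=india R=alpha all differ -> CONFLICT
i=2: L=delta=BASE, R=india -> take RIGHT -> india
i=3: L=delta=BASE, R=bravo -> take RIGHT -> bravo

Answer: bravo
<<<<<<< LEFT
india
=======
alpha
>>>>>>> RIGHT
india
bravo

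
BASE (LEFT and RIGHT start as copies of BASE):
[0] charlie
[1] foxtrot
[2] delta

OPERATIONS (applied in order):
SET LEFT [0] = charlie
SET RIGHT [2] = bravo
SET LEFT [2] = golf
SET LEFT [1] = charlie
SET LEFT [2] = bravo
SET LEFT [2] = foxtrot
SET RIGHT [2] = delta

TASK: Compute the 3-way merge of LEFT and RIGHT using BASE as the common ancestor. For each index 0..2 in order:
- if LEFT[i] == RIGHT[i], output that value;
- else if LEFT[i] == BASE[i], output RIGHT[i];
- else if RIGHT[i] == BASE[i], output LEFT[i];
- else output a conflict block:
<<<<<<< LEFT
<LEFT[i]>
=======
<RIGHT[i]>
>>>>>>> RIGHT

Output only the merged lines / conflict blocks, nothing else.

Final LEFT:  [charlie, charlie, foxtrot]
Final RIGHT: [charlie, foxtrot, delta]
i=0: L=charlie R=charlie -> agree -> charlie
i=1: L=charlie, R=foxtrot=BASE -> take LEFT -> charlie
i=2: L=foxtrot, R=delta=BASE -> take LEFT -> foxtrot

Answer: charlie
charlie
foxtrot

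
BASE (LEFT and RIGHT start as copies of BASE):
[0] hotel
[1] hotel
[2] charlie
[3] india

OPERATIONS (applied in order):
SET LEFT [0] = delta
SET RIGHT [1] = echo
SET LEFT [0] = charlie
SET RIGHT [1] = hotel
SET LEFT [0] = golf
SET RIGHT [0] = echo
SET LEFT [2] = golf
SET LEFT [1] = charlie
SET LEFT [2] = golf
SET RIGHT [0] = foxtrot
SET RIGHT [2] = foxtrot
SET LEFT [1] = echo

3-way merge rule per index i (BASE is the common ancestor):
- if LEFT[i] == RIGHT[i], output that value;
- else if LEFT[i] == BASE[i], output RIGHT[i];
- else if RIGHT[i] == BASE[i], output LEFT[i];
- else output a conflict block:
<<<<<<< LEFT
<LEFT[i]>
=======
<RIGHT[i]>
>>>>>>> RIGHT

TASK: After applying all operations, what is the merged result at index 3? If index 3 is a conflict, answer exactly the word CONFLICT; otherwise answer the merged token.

Final LEFT:  [golf, echo, golf, india]
Final RIGHT: [foxtrot, hotel, foxtrot, india]
i=0: BASE=hotel L=golf R=foxtrot all differ -> CONFLICT
i=1: L=echo, R=hotel=BASE -> take LEFT -> echo
i=2: BASE=charlie L=golf R=foxtrot all differ -> CONFLICT
i=3: L=india R=india -> agree -> india
Index 3 -> india

Answer: india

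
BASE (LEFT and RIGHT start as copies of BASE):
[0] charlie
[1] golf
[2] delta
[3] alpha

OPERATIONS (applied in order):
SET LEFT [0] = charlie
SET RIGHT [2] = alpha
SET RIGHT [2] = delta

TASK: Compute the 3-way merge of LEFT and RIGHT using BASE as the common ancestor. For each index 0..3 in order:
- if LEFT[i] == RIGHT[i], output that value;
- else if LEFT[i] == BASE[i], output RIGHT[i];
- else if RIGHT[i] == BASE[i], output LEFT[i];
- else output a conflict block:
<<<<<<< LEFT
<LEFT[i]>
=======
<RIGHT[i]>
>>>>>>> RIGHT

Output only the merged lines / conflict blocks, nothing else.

Answer: charlie
golf
delta
alpha

Derivation:
Final LEFT:  [charlie, golf, delta, alpha]
Final RIGHT: [charlie, golf, delta, alpha]
i=0: L=charlie R=charlie -> agree -> charlie
i=1: L=golf R=golf -> agree -> golf
i=2: L=delta R=delta -> agree -> delta
i=3: L=alpha R=alpha -> agree -> alpha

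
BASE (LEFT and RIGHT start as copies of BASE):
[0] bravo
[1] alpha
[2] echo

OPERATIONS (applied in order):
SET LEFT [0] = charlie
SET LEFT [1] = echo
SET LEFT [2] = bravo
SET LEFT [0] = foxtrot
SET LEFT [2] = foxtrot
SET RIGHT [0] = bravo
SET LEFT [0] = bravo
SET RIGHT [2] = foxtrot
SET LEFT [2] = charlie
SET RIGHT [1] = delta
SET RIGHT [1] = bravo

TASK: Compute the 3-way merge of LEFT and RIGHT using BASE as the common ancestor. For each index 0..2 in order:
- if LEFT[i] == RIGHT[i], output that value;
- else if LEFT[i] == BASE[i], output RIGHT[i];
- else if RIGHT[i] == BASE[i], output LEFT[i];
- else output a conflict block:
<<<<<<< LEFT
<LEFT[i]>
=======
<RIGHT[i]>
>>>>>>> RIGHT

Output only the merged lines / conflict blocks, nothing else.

Final LEFT:  [bravo, echo, charlie]
Final RIGHT: [bravo, bravo, foxtrot]
i=0: L=bravo R=bravo -> agree -> bravo
i=1: BASE=alpha L=echo R=bravo all differ -> CONFLICT
i=2: BASE=echo L=charlie R=foxtrot all differ -> CONFLICT

Answer: bravo
<<<<<<< LEFT
echo
=======
bravo
>>>>>>> RIGHT
<<<<<<< LEFT
charlie
=======
foxtrot
>>>>>>> RIGHT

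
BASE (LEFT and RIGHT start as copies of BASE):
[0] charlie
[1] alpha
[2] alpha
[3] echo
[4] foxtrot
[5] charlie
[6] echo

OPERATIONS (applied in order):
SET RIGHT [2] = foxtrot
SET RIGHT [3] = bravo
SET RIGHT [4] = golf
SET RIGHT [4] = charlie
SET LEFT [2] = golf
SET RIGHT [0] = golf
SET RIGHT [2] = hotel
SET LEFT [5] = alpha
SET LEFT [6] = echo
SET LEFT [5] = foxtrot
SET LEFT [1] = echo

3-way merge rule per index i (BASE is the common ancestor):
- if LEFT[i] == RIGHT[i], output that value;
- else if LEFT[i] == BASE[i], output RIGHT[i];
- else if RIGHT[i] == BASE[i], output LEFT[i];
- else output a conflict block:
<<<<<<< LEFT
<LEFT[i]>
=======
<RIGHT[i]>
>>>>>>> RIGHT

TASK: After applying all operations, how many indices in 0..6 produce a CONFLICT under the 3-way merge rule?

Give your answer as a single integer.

Final LEFT:  [charlie, echo, golf, echo, foxtrot, foxtrot, echo]
Final RIGHT: [golf, alpha, hotel, bravo, charlie, charlie, echo]
i=0: L=charlie=BASE, R=golf -> take RIGHT -> golf
i=1: L=echo, R=alpha=BASE -> take LEFT -> echo
i=2: BASE=alpha L=golf R=hotel all differ -> CONFLICT
i=3: L=echo=BASE, R=bravo -> take RIGHT -> bravo
i=4: L=foxtrot=BASE, R=charlie -> take RIGHT -> charlie
i=5: L=foxtrot, R=charlie=BASE -> take LEFT -> foxtrot
i=6: L=echo R=echo -> agree -> echo
Conflict count: 1

Answer: 1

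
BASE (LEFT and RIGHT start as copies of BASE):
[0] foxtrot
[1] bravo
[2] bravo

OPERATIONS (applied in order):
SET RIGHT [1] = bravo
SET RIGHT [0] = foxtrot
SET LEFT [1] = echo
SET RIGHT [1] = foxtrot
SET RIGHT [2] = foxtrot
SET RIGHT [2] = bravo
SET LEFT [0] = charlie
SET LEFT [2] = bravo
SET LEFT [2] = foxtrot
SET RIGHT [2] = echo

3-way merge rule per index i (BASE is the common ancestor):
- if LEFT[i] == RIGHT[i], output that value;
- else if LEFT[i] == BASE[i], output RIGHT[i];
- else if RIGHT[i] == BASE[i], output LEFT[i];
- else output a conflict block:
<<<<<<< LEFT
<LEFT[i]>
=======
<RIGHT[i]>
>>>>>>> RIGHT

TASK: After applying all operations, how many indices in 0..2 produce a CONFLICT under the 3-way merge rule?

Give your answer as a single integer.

Final LEFT:  [charlie, echo, foxtrot]
Final RIGHT: [foxtrot, foxtrot, echo]
i=0: L=charlie, R=foxtrot=BASE -> take LEFT -> charlie
i=1: BASE=bravo L=echo R=foxtrot all differ -> CONFLICT
i=2: BASE=bravo L=foxtrot R=echo all differ -> CONFLICT
Conflict count: 2

Answer: 2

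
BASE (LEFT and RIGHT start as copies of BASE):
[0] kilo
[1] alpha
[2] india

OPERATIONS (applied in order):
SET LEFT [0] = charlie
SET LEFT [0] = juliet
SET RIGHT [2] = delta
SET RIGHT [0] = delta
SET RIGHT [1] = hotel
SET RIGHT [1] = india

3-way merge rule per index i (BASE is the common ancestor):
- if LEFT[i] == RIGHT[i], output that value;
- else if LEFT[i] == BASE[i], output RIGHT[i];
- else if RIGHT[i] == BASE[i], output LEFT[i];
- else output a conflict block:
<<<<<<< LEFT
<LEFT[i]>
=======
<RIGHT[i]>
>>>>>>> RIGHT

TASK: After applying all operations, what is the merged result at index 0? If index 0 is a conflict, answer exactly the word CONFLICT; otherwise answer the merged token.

Final LEFT:  [juliet, alpha, india]
Final RIGHT: [delta, india, delta]
i=0: BASE=kilo L=juliet R=delta all differ -> CONFLICT
i=1: L=alpha=BASE, R=india -> take RIGHT -> india
i=2: L=india=BASE, R=delta -> take RIGHT -> delta
Index 0 -> CONFLICT

Answer: CONFLICT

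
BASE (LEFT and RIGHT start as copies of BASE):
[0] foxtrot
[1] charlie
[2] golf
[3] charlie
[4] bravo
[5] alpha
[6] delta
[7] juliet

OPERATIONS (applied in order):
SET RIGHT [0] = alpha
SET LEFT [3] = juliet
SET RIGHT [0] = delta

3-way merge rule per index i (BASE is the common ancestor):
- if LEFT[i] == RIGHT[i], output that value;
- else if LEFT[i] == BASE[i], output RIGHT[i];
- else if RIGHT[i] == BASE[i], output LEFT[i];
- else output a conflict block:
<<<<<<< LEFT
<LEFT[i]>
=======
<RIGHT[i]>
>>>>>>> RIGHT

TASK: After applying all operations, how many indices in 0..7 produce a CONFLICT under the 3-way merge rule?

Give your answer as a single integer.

Final LEFT:  [foxtrot, charlie, golf, juliet, bravo, alpha, delta, juliet]
Final RIGHT: [delta, charlie, golf, charlie, bravo, alpha, delta, juliet]
i=0: L=foxtrot=BASE, R=delta -> take RIGHT -> delta
i=1: L=charlie R=charlie -> agree -> charlie
i=2: L=golf R=golf -> agree -> golf
i=3: L=juliet, R=charlie=BASE -> take LEFT -> juliet
i=4: L=bravo R=bravo -> agree -> bravo
i=5: L=alpha R=alpha -> agree -> alpha
i=6: L=delta R=delta -> agree -> delta
i=7: L=juliet R=juliet -> agree -> juliet
Conflict count: 0

Answer: 0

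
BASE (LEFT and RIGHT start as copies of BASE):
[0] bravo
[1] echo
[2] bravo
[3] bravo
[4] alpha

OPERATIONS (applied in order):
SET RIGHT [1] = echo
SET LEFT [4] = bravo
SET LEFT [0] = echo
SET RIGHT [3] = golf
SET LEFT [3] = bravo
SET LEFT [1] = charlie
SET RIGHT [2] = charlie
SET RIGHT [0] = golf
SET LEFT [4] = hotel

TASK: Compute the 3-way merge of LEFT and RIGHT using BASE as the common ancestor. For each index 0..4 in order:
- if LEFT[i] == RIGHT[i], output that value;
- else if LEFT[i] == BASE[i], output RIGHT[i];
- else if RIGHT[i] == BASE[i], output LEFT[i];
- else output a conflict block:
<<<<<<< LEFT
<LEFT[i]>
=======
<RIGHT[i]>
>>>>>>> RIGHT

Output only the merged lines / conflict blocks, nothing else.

Answer: <<<<<<< LEFT
echo
=======
golf
>>>>>>> RIGHT
charlie
charlie
golf
hotel

Derivation:
Final LEFT:  [echo, charlie, bravo, bravo, hotel]
Final RIGHT: [golf, echo, charlie, golf, alpha]
i=0: BASE=bravo L=echo R=golf all differ -> CONFLICT
i=1: L=charlie, R=echo=BASE -> take LEFT -> charlie
i=2: L=bravo=BASE, R=charlie -> take RIGHT -> charlie
i=3: L=bravo=BASE, R=golf -> take RIGHT -> golf
i=4: L=hotel, R=alpha=BASE -> take LEFT -> hotel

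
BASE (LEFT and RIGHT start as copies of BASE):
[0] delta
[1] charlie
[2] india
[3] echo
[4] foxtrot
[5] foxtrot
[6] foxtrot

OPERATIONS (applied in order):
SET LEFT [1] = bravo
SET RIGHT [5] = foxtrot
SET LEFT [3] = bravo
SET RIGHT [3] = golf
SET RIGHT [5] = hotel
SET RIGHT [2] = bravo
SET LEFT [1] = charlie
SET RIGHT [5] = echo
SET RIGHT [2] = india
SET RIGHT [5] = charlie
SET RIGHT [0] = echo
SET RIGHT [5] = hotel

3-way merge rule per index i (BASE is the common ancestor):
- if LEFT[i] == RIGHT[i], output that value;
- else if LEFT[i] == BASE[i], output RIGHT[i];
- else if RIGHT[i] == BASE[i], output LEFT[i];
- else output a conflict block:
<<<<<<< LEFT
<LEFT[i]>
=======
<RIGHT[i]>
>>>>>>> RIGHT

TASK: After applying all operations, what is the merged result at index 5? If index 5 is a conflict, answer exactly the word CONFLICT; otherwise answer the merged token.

Answer: hotel

Derivation:
Final LEFT:  [delta, charlie, india, bravo, foxtrot, foxtrot, foxtrot]
Final RIGHT: [echo, charlie, india, golf, foxtrot, hotel, foxtrot]
i=0: L=delta=BASE, R=echo -> take RIGHT -> echo
i=1: L=charlie R=charlie -> agree -> charlie
i=2: L=india R=india -> agree -> india
i=3: BASE=echo L=bravo R=golf all differ -> CONFLICT
i=4: L=foxtrot R=foxtrot -> agree -> foxtrot
i=5: L=foxtrot=BASE, R=hotel -> take RIGHT -> hotel
i=6: L=foxtrot R=foxtrot -> agree -> foxtrot
Index 5 -> hotel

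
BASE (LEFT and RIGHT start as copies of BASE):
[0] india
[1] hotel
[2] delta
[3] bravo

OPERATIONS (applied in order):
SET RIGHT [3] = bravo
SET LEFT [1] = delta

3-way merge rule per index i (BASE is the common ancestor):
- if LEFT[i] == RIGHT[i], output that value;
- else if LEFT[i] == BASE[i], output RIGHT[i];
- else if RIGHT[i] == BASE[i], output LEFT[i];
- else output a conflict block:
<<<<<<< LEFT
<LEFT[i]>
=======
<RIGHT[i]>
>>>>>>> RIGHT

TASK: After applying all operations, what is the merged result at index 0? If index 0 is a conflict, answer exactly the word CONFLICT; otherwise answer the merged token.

Final LEFT:  [india, delta, delta, bravo]
Final RIGHT: [india, hotel, delta, bravo]
i=0: L=india R=india -> agree -> india
i=1: L=delta, R=hotel=BASE -> take LEFT -> delta
i=2: L=delta R=delta -> agree -> delta
i=3: L=bravo R=bravo -> agree -> bravo
Index 0 -> india

Answer: india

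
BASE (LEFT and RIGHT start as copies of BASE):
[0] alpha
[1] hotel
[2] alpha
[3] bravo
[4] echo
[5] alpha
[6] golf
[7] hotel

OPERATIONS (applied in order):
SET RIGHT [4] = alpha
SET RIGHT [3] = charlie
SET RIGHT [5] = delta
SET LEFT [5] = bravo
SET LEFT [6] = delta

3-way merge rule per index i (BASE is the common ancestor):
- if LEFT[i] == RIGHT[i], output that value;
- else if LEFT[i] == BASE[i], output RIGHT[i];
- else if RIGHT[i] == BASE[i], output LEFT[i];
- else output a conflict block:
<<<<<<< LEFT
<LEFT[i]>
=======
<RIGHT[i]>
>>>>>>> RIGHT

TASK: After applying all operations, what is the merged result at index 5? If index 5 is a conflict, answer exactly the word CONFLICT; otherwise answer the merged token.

Final LEFT:  [alpha, hotel, alpha, bravo, echo, bravo, delta, hotel]
Final RIGHT: [alpha, hotel, alpha, charlie, alpha, delta, golf, hotel]
i=0: L=alpha R=alpha -> agree -> alpha
i=1: L=hotel R=hotel -> agree -> hotel
i=2: L=alpha R=alpha -> agree -> alpha
i=3: L=bravo=BASE, R=charlie -> take RIGHT -> charlie
i=4: L=echo=BASE, R=alpha -> take RIGHT -> alpha
i=5: BASE=alpha L=bravo R=delta all differ -> CONFLICT
i=6: L=delta, R=golf=BASE -> take LEFT -> delta
i=7: L=hotel R=hotel -> agree -> hotel
Index 5 -> CONFLICT

Answer: CONFLICT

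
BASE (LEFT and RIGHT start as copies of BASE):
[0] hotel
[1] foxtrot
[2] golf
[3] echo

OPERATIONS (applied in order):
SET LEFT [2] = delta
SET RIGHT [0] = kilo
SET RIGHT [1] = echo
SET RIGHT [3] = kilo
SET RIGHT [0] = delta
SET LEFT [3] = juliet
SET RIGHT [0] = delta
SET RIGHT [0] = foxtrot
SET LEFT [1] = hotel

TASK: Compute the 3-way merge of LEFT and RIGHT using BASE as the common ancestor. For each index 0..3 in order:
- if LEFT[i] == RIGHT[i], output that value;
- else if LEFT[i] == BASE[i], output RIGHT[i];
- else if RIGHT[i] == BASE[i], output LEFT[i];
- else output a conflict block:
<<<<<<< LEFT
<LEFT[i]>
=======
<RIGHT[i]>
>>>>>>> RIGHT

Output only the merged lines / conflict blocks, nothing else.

Answer: foxtrot
<<<<<<< LEFT
hotel
=======
echo
>>>>>>> RIGHT
delta
<<<<<<< LEFT
juliet
=======
kilo
>>>>>>> RIGHT

Derivation:
Final LEFT:  [hotel, hotel, delta, juliet]
Final RIGHT: [foxtrot, echo, golf, kilo]
i=0: L=hotel=BASE, R=foxtrot -> take RIGHT -> foxtrot
i=1: BASE=foxtrot L=hotel R=echo all differ -> CONFLICT
i=2: L=delta, R=golf=BASE -> take LEFT -> delta
i=3: BASE=echo L=juliet R=kilo all differ -> CONFLICT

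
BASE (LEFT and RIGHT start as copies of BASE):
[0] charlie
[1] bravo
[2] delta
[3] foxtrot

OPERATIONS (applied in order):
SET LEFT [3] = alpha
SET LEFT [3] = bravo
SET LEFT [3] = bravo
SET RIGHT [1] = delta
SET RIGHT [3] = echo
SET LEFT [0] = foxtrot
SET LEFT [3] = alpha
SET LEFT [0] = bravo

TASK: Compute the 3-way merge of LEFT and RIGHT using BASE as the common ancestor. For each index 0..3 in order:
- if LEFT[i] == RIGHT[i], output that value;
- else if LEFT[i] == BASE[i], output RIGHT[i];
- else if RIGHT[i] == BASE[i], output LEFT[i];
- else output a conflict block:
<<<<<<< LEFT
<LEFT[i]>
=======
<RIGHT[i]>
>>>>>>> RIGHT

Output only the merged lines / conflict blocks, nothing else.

Answer: bravo
delta
delta
<<<<<<< LEFT
alpha
=======
echo
>>>>>>> RIGHT

Derivation:
Final LEFT:  [bravo, bravo, delta, alpha]
Final RIGHT: [charlie, delta, delta, echo]
i=0: L=bravo, R=charlie=BASE -> take LEFT -> bravo
i=1: L=bravo=BASE, R=delta -> take RIGHT -> delta
i=2: L=delta R=delta -> agree -> delta
i=3: BASE=foxtrot L=alpha R=echo all differ -> CONFLICT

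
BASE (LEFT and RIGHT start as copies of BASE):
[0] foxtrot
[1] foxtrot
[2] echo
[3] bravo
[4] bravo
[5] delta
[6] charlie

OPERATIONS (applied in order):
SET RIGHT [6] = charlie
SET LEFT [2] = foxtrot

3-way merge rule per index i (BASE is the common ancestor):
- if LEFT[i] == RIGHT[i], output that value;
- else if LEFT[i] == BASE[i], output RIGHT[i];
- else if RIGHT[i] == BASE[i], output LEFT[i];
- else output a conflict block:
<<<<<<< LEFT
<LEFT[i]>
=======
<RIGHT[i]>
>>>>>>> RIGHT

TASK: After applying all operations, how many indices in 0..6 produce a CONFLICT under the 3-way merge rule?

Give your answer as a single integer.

Final LEFT:  [foxtrot, foxtrot, foxtrot, bravo, bravo, delta, charlie]
Final RIGHT: [foxtrot, foxtrot, echo, bravo, bravo, delta, charlie]
i=0: L=foxtrot R=foxtrot -> agree -> foxtrot
i=1: L=foxtrot R=foxtrot -> agree -> foxtrot
i=2: L=foxtrot, R=echo=BASE -> take LEFT -> foxtrot
i=3: L=bravo R=bravo -> agree -> bravo
i=4: L=bravo R=bravo -> agree -> bravo
i=5: L=delta R=delta -> agree -> delta
i=6: L=charlie R=charlie -> agree -> charlie
Conflict count: 0

Answer: 0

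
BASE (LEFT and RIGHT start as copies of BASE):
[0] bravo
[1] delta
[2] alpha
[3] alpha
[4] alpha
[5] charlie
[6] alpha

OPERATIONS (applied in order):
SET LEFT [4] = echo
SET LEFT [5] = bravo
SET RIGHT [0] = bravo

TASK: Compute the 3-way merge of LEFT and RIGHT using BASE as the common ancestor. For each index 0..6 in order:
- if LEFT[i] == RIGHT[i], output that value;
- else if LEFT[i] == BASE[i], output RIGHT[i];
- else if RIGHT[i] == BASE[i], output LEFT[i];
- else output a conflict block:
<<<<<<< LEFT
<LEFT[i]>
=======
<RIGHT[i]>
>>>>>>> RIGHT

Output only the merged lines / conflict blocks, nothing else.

Final LEFT:  [bravo, delta, alpha, alpha, echo, bravo, alpha]
Final RIGHT: [bravo, delta, alpha, alpha, alpha, charlie, alpha]
i=0: L=bravo R=bravo -> agree -> bravo
i=1: L=delta R=delta -> agree -> delta
i=2: L=alpha R=alpha -> agree -> alpha
i=3: L=alpha R=alpha -> agree -> alpha
i=4: L=echo, R=alpha=BASE -> take LEFT -> echo
i=5: L=bravo, R=charlie=BASE -> take LEFT -> bravo
i=6: L=alpha R=alpha -> agree -> alpha

Answer: bravo
delta
alpha
alpha
echo
bravo
alpha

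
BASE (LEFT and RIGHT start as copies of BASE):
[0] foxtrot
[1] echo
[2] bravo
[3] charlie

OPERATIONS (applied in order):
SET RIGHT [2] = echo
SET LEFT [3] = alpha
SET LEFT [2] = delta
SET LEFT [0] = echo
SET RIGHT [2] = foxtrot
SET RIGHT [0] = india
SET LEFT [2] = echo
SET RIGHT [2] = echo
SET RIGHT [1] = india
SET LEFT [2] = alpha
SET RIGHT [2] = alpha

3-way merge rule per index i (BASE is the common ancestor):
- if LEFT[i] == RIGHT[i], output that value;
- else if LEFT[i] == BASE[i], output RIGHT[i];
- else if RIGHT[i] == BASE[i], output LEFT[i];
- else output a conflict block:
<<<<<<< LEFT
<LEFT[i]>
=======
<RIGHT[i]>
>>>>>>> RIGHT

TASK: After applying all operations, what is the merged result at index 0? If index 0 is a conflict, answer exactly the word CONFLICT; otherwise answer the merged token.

Answer: CONFLICT

Derivation:
Final LEFT:  [echo, echo, alpha, alpha]
Final RIGHT: [india, india, alpha, charlie]
i=0: BASE=foxtrot L=echo R=india all differ -> CONFLICT
i=1: L=echo=BASE, R=india -> take RIGHT -> india
i=2: L=alpha R=alpha -> agree -> alpha
i=3: L=alpha, R=charlie=BASE -> take LEFT -> alpha
Index 0 -> CONFLICT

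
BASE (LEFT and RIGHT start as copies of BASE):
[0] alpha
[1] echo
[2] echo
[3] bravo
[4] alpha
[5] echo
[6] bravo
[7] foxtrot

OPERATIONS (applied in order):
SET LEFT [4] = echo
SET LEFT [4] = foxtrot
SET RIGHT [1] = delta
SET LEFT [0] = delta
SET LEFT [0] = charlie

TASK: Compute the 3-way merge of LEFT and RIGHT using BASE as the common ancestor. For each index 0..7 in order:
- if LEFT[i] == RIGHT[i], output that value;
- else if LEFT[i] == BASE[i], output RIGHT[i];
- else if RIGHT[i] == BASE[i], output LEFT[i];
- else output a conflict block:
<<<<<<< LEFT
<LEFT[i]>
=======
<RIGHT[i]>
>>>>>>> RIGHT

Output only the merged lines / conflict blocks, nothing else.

Answer: charlie
delta
echo
bravo
foxtrot
echo
bravo
foxtrot

Derivation:
Final LEFT:  [charlie, echo, echo, bravo, foxtrot, echo, bravo, foxtrot]
Final RIGHT: [alpha, delta, echo, bravo, alpha, echo, bravo, foxtrot]
i=0: L=charlie, R=alpha=BASE -> take LEFT -> charlie
i=1: L=echo=BASE, R=delta -> take RIGHT -> delta
i=2: L=echo R=echo -> agree -> echo
i=3: L=bravo R=bravo -> agree -> bravo
i=4: L=foxtrot, R=alpha=BASE -> take LEFT -> foxtrot
i=5: L=echo R=echo -> agree -> echo
i=6: L=bravo R=bravo -> agree -> bravo
i=7: L=foxtrot R=foxtrot -> agree -> foxtrot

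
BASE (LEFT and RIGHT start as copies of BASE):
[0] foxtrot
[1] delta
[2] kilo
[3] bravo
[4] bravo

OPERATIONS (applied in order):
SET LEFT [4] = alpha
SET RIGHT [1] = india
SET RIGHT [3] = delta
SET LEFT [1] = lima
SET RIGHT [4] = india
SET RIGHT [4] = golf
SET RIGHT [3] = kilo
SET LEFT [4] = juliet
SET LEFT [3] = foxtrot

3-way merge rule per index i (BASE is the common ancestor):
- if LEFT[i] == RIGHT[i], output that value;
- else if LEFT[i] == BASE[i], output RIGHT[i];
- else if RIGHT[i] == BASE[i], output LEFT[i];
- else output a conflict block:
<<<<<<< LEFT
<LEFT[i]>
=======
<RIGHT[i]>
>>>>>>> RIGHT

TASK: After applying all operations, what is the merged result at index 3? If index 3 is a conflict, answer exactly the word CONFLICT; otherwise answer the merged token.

Final LEFT:  [foxtrot, lima, kilo, foxtrot, juliet]
Final RIGHT: [foxtrot, india, kilo, kilo, golf]
i=0: L=foxtrot R=foxtrot -> agree -> foxtrot
i=1: BASE=delta L=lima R=india all differ -> CONFLICT
i=2: L=kilo R=kilo -> agree -> kilo
i=3: BASE=bravo L=foxtrot R=kilo all differ -> CONFLICT
i=4: BASE=bravo L=juliet R=golf all differ -> CONFLICT
Index 3 -> CONFLICT

Answer: CONFLICT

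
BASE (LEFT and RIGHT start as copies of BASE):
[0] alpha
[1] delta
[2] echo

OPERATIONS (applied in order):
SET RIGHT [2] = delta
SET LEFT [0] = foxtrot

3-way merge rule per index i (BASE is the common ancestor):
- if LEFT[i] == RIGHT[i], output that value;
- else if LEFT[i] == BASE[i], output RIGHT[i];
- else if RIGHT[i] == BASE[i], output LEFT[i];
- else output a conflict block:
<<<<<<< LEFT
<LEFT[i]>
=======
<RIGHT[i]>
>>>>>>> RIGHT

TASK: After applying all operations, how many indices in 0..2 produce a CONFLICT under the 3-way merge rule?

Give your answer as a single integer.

Answer: 0

Derivation:
Final LEFT:  [foxtrot, delta, echo]
Final RIGHT: [alpha, delta, delta]
i=0: L=foxtrot, R=alpha=BASE -> take LEFT -> foxtrot
i=1: L=delta R=delta -> agree -> delta
i=2: L=echo=BASE, R=delta -> take RIGHT -> delta
Conflict count: 0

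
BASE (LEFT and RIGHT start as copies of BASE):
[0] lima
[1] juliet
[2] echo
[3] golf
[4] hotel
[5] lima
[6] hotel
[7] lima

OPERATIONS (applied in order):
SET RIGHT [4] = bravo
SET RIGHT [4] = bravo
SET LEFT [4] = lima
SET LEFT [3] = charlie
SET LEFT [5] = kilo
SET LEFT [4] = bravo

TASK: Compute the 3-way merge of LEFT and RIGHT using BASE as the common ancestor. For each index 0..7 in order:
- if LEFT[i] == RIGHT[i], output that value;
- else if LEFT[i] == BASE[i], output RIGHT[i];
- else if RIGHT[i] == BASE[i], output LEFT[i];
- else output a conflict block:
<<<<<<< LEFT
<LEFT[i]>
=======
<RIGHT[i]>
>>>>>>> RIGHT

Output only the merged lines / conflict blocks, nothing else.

Answer: lima
juliet
echo
charlie
bravo
kilo
hotel
lima

Derivation:
Final LEFT:  [lima, juliet, echo, charlie, bravo, kilo, hotel, lima]
Final RIGHT: [lima, juliet, echo, golf, bravo, lima, hotel, lima]
i=0: L=lima R=lima -> agree -> lima
i=1: L=juliet R=juliet -> agree -> juliet
i=2: L=echo R=echo -> agree -> echo
i=3: L=charlie, R=golf=BASE -> take LEFT -> charlie
i=4: L=bravo R=bravo -> agree -> bravo
i=5: L=kilo, R=lima=BASE -> take LEFT -> kilo
i=6: L=hotel R=hotel -> agree -> hotel
i=7: L=lima R=lima -> agree -> lima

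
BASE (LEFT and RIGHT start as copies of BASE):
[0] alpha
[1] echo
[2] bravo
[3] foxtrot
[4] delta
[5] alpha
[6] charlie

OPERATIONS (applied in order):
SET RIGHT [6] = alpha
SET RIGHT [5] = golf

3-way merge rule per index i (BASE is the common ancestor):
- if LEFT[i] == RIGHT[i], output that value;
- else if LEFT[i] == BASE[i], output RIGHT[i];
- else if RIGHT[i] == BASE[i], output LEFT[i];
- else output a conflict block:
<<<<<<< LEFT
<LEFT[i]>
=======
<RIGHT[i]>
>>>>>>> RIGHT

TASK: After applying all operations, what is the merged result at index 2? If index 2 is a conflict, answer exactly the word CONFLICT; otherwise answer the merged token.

Final LEFT:  [alpha, echo, bravo, foxtrot, delta, alpha, charlie]
Final RIGHT: [alpha, echo, bravo, foxtrot, delta, golf, alpha]
i=0: L=alpha R=alpha -> agree -> alpha
i=1: L=echo R=echo -> agree -> echo
i=2: L=bravo R=bravo -> agree -> bravo
i=3: L=foxtrot R=foxtrot -> agree -> foxtrot
i=4: L=delta R=delta -> agree -> delta
i=5: L=alpha=BASE, R=golf -> take RIGHT -> golf
i=6: L=charlie=BASE, R=alpha -> take RIGHT -> alpha
Index 2 -> bravo

Answer: bravo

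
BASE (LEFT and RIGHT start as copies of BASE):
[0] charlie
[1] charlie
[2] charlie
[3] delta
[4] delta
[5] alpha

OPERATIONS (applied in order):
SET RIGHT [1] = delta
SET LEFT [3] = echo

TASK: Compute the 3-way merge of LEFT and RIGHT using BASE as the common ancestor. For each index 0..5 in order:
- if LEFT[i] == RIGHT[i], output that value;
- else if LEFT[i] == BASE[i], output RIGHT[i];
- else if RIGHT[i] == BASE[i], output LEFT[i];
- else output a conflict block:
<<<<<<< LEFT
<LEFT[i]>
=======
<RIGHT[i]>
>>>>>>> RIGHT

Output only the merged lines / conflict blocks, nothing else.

Answer: charlie
delta
charlie
echo
delta
alpha

Derivation:
Final LEFT:  [charlie, charlie, charlie, echo, delta, alpha]
Final RIGHT: [charlie, delta, charlie, delta, delta, alpha]
i=0: L=charlie R=charlie -> agree -> charlie
i=1: L=charlie=BASE, R=delta -> take RIGHT -> delta
i=2: L=charlie R=charlie -> agree -> charlie
i=3: L=echo, R=delta=BASE -> take LEFT -> echo
i=4: L=delta R=delta -> agree -> delta
i=5: L=alpha R=alpha -> agree -> alpha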